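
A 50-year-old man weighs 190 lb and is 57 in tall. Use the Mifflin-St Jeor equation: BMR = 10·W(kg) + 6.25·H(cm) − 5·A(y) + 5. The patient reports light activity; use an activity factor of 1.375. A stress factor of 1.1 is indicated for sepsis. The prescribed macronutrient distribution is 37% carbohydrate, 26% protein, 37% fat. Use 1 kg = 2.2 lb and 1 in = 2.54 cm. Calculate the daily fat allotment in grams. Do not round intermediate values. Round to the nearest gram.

95 g/day

Convert to metric: weight = 190 ÷ 2.2 = 86.3636 kg; height = 57 × 2.54 = 144.78 cm.
Mifflin-St Jeor (male): BMR = 10(86.3636) + 6.25(144.78) − 5(50) + 5 = 863.6364 + 904.875 − 250 + 5 = 1523.5114 kcal/day.
TEE = 1523.5114 × 1.375 = 2094.8281 kcal/day.
With stress factor 1.1: 2094.8281 × 1.1 = 2304.3109 kcal/day.
Fat energy = 37% × 2304.3109 = 852.595 kcal.
Fat = 852.595 ÷ 9 kcal/g = 94.7328 g.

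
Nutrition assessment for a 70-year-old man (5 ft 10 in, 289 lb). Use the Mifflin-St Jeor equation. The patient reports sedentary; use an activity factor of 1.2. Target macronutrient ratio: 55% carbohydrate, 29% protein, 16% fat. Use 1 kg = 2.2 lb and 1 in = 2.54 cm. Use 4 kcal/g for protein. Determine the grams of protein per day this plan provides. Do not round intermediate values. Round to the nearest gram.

181 g/day

Convert to metric: weight = 289 ÷ 2.2 = 131.3636 kg; height = (5×12 + 10) × 2.54 = 70 × 2.54 = 177.8 cm.
Mifflin-St Jeor (male): BMR = 10(131.3636) + 6.25(177.8) − 5(70) + 5 = 1313.6364 + 1111.25 − 350 + 5 = 2079.8864 kcal/day.
TEE = 2079.8864 × 1.2 = 2495.8636 kcal/day.
Protein energy = 29% × 2495.8636 = 723.8005 kcal.
Protein = 723.8005 ÷ 4 kcal/g = 180.9501 g.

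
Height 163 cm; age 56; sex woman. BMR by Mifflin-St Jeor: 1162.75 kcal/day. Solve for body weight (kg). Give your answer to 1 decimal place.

58.5 kg

1162.75 = 10·W + 6.25(163) − 5(56) − 161
10·W = 1162.75 − 577.75 = 585, so W = 58.5 kg.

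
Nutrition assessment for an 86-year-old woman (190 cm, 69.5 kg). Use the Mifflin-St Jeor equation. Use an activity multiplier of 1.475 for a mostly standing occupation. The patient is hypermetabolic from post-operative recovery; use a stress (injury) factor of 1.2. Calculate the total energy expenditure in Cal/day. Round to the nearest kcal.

Mifflin-St Jeor (female): BMR = 10(69.5) + 6.25(190) − 5(86) − 161 = 695 + 1187.5 − 430 − 161 = 1291.5 kcal/day.
TEE = BMR × activity factor = 1291.5 × 1.475 = 1904.9625 kcal/day.
Apply stress factor: 1904.9625 × 1.2 = 2285.955 kcal/day.

2286 Cal/day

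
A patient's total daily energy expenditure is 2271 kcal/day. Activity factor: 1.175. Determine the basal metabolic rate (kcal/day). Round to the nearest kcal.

1933 kcal/day

BMR = TEE ÷ activity factor = 2271 ÷ 1.175 = 1932.766 kcal/day.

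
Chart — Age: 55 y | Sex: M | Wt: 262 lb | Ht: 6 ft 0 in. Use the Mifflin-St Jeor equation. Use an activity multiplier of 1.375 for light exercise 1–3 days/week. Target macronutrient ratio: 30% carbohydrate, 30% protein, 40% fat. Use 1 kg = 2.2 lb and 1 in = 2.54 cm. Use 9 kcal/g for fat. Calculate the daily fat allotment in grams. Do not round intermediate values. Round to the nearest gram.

Convert to metric: weight = 262 ÷ 2.2 = 119.0909 kg; height = (6×12 + 0) × 2.54 = 72 × 2.54 = 182.88 cm.
Mifflin-St Jeor (male): BMR = 10(119.0909) + 6.25(182.88) − 5(55) + 5 = 1190.9091 + 1143 − 275 + 5 = 2063.9091 kcal/day.
TEE = 2063.9091 × 1.375 = 2837.875 kcal/day.
Fat energy = 40% × 2837.875 = 1135.15 kcal.
Fat = 1135.15 ÷ 9 kcal/g = 126.1278 g.

126 g/day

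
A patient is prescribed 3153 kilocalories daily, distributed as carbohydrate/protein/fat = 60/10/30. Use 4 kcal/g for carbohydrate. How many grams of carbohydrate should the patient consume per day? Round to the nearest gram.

473 g/day

Carbohydrate energy = 60% × 3153 = 1891.8 kcal.
At 4 kcal/g: 1891.8 ÷ 4 = 472.95 g.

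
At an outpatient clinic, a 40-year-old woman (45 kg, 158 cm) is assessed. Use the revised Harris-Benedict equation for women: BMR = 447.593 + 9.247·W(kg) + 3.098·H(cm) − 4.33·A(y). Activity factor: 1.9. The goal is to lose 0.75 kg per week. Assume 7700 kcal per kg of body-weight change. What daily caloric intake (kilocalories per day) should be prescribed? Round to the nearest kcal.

1417 kilocalories per day

Harris-Benedict: BMR = 447.593 + 9.247(45) + 3.098(158) − 4.33(40) = 1179.992 kcal/day.
TEE = 1179.992 × 1.9 = 2241.9848 kcal/day.
Required daily deficit = 0.75 × 7700 ÷ 7 = 825 kcal/day.
Target intake = 2241.9848 − 825 = 1416.9848 kcal/day.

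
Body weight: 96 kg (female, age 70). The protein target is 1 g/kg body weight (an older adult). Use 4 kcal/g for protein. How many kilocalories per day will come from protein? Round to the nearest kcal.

Protein = 1 g/kg × 96 kg = 96 g/day.
Protein energy = 96 g × 4 kcal/g = 384 kcal/day.

384 kcal/day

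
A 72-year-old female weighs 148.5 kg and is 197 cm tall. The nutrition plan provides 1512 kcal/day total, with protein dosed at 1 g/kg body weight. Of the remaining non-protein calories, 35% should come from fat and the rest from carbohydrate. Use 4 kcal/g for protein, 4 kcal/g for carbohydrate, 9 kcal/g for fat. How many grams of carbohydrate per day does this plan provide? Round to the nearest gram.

149 g/day

Protein = 1 × 148.5 = 148.5 g → 148.5 × 4 = 594 kcal.
Non-protein calories = 1512 − 594 = 918 kcal.
Fat: 35% × 918 = 321.3 kcal; carbohydrate: 596.7 kcal.
Carbohydrate: 596.7 kcal ÷ 4 kcal/g = 149.175 g.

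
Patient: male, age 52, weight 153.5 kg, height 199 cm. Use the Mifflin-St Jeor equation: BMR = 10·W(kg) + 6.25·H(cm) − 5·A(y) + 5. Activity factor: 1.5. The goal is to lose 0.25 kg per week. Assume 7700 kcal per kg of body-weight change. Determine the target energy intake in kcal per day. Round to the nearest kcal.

Mifflin-St Jeor (male): BMR = 10(153.5) + 6.25(199) − 5(52) + 5 = 1535 + 1243.75 − 260 + 5 = 2523.75 kcal/day.
TEE = 2523.75 × 1.5 = 3785.625 kcal/day.
Required daily deficit = 0.25 × 7700 ÷ 7 = 275 kcal/day.
Target intake = 3785.625 − 275 = 3510.625 kcal/day.

3511 kcal per day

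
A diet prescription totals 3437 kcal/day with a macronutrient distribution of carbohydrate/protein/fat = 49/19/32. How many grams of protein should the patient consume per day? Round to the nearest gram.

163 g/day

Protein energy = 19% × 3437 = 653.03 kcal.
At 4 kcal/g: 653.03 ÷ 4 = 163.2575 g.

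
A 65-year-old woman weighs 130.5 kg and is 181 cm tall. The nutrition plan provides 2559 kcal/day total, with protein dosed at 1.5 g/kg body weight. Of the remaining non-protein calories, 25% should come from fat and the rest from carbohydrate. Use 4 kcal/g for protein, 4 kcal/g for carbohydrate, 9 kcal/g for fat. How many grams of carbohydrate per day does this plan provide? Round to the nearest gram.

Protein = 1.5 × 130.5 = 195.75 g → 195.75 × 4 = 783 kcal.
Non-protein calories = 2559 − 783 = 1776 kcal.
Fat: 25% × 1776 = 444 kcal; carbohydrate: 1332 kcal.
Carbohydrate: 1332 kcal ÷ 4 kcal/g = 333 g.

333 g/day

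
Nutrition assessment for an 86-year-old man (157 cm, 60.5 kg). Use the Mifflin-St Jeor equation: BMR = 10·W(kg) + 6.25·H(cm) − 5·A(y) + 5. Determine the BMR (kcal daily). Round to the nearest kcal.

1161 kcal daily

Mifflin-St Jeor (male): BMR = 10(60.5) + 6.25(157) − 5(86) + 5 = 605 + 981.25 − 430 + 5 = 1161.25 kcal/day.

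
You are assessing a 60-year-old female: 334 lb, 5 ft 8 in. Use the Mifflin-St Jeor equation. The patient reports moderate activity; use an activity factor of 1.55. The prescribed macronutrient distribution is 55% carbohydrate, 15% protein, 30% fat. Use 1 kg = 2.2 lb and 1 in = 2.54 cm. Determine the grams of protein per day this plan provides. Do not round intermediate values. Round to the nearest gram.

Convert to metric: weight = 334 ÷ 2.2 = 151.8182 kg; height = (5×12 + 8) × 2.54 = 68 × 2.54 = 172.72 cm.
Mifflin-St Jeor (female): BMR = 10(151.8182) + 6.25(172.72) − 5(60) − 161 = 1518.1818 + 1079.5 − 300 − 161 = 2136.6818 kcal/day.
TEE = 2136.6818 × 1.55 = 3311.8568 kcal/day.
Protein energy = 15% × 3311.8568 = 496.7785 kcal.
Protein = 496.7785 ÷ 4 kcal/g = 124.1946 g.

124 g/day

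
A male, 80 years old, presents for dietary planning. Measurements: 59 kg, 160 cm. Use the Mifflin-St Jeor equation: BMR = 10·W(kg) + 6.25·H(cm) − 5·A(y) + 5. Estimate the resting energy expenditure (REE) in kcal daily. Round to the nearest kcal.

Mifflin-St Jeor (male): BMR = 10(59) + 6.25(160) − 5(80) + 5 = 590 + 1000 − 400 + 5 = 1195 kcal/day.

1195 kcal daily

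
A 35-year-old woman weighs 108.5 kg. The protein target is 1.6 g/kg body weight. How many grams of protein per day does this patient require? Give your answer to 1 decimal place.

Protein = 1.6 g/kg × 108.5 kg = 173.6 g/day.

173.6 g/day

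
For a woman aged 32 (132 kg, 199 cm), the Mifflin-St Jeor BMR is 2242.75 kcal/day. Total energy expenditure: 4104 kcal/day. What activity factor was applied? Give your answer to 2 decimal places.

1.83

Activity factor = TEE ÷ BMR = 4104 ÷ 2242.75 = 1.83.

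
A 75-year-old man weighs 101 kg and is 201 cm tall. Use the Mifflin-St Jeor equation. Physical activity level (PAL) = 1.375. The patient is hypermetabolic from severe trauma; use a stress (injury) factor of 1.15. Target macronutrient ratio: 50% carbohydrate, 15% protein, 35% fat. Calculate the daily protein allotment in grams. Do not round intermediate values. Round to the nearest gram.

Mifflin-St Jeor (male): BMR = 10(101) + 6.25(201) − 5(75) + 5 = 1010 + 1256.25 − 375 + 5 = 1896.25 kcal/day.
TEE = 1896.25 × 1.375 = 2607.3438 kcal/day.
With stress factor 1.15: 2607.3438 × 1.15 = 2998.4453 kcal/day.
Protein energy = 15% × 2998.4453 = 449.7668 kcal.
Protein = 449.7668 ÷ 4 kcal/g = 112.4417 g.

112 g/day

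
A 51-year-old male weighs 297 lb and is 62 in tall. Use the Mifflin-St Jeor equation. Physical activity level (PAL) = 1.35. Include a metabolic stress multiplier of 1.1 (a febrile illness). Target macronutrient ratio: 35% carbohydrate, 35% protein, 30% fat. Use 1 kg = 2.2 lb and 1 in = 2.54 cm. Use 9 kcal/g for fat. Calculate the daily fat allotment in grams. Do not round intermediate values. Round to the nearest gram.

Convert to metric: weight = 297 ÷ 2.2 = 135 kg; height = 62 × 2.54 = 157.48 cm.
Mifflin-St Jeor (male): BMR = 10(135) + 6.25(157.48) − 5(51) + 5 = 1350 + 984.25 − 255 + 5 = 2084.25 kcal/day.
TEE = 2084.25 × 1.35 = 2813.7375 kcal/day.
With stress factor 1.1: 2813.7375 × 1.1 = 3095.1113 kcal/day.
Fat energy = 30% × 3095.1113 = 928.5334 kcal.
Fat = 928.5334 ÷ 9 kcal/g = 103.1704 g.

103 g/day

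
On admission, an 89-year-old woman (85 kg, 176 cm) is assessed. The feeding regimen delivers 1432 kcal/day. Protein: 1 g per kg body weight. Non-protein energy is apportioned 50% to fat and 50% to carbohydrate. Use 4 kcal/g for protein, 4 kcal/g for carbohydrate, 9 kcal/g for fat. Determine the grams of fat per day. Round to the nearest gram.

61 g/day

Protein = 1 × 85 = 85 g → 85 × 4 = 340 kcal.
Non-protein calories = 1432 − 340 = 1092 kcal.
Fat: 50% × 1092 = 546 kcal; carbohydrate: 546 kcal.
Fat: 546 kcal ÷ 9 kcal/g = 60.6667 g.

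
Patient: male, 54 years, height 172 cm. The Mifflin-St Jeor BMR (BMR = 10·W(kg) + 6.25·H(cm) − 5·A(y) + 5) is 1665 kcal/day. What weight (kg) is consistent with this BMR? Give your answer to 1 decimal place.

1665 = 10·W + 6.25(172) − 5(54) + 5
10·W = 1665 − 810 = 855, so W = 85.5 kg.

85.5 kg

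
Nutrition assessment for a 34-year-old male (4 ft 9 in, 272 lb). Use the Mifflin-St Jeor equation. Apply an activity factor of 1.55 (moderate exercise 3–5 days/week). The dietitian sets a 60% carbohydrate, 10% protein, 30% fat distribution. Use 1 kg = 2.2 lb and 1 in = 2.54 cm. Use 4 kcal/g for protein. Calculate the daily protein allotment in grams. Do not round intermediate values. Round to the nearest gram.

77 g/day

Convert to metric: weight = 272 ÷ 2.2 = 123.6364 kg; height = (4×12 + 9) × 2.54 = 57 × 2.54 = 144.78 cm.
Mifflin-St Jeor (male): BMR = 10(123.6364) + 6.25(144.78) − 5(34) + 5 = 1236.3636 + 904.875 − 170 + 5 = 1976.2386 kcal/day.
TEE = 1976.2386 × 1.55 = 3063.1699 kcal/day.
Protein energy = 10% × 3063.1699 = 306.317 kcal.
Protein = 306.317 ÷ 4 kcal/g = 76.5792 g.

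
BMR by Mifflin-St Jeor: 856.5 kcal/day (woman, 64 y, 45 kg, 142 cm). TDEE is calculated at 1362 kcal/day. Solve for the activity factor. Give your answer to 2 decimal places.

Activity factor = TEE ÷ BMR = 1362 ÷ 856.5 = 1.59.

1.59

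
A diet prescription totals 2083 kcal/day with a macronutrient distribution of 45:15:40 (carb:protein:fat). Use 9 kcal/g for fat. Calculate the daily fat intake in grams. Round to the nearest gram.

93 g/day

Fat energy = 40% × 2083 = 833.2 kcal.
At 9 kcal/g: 833.2 ÷ 9 = 92.5778 g.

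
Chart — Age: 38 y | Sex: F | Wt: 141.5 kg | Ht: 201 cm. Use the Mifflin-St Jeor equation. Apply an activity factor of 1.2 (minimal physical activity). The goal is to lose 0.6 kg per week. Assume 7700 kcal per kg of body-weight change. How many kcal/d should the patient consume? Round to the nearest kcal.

2124 kcal/d

Mifflin-St Jeor (female): BMR = 10(141.5) + 6.25(201) − 5(38) − 161 = 1415 + 1256.25 − 190 − 161 = 2320.25 kcal/day.
TEE = 2320.25 × 1.2 = 2784.3 kcal/day.
Required daily deficit = 0.6 × 7700 ÷ 7 = 660 kcal/day.
Target intake = 2784.3 − 660 = 2124.3 kcal/day.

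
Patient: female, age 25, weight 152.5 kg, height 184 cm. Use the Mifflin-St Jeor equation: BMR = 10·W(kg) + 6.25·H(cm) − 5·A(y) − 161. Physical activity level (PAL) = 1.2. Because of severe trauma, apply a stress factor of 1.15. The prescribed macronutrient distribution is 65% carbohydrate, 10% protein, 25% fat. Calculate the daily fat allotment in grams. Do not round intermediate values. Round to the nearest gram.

Mifflin-St Jeor (female): BMR = 10(152.5) + 6.25(184) − 5(25) − 161 = 1525 + 1150 − 125 − 161 = 2389 kcal/day.
TEE = 2389 × 1.2 = 2866.8 kcal/day.
With stress factor 1.15: 2866.8 × 1.15 = 3296.82 kcal/day.
Fat energy = 25% × 3296.82 = 824.205 kcal.
Fat = 824.205 ÷ 9 kcal/g = 91.5783 g.

92 g/day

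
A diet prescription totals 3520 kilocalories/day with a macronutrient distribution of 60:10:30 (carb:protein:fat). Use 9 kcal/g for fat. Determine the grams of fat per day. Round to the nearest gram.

Fat energy = 30% × 3520 = 1056 kcal.
At 9 kcal/g: 1056 ÷ 9 = 117.3333 g.

117 g/day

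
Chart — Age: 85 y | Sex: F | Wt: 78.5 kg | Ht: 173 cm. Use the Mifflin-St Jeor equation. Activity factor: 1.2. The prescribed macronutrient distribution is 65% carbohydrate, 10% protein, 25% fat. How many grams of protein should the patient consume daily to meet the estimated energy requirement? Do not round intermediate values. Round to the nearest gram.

38 g/day

Mifflin-St Jeor (female): BMR = 10(78.5) + 6.25(173) − 5(85) − 161 = 785 + 1081.25 − 425 − 161 = 1280.25 kcal/day.
TEE = 1280.25 × 1.2 = 1536.3 kcal/day.
Protein energy = 10% × 1536.3 = 153.63 kcal.
Protein = 153.63 ÷ 4 kcal/g = 38.4075 g.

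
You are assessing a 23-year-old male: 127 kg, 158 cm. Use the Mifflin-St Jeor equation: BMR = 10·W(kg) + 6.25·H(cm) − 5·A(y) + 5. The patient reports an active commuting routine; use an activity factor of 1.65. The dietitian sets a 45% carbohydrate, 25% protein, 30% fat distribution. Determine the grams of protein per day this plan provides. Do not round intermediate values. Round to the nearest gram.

Mifflin-St Jeor (male): BMR = 10(127) + 6.25(158) − 5(23) + 5 = 1270 + 987.5 − 115 + 5 = 2147.5 kcal/day.
TEE = 2147.5 × 1.65 = 3543.375 kcal/day.
Protein energy = 25% × 3543.375 = 885.8438 kcal.
Protein = 885.8438 ÷ 4 kcal/g = 221.4609 g.

221 g/day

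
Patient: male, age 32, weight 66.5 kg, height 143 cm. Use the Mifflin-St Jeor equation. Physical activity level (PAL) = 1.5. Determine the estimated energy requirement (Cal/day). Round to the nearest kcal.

2106 Cal/day

Mifflin-St Jeor (male): BMR = 10(66.5) + 6.25(143) − 5(32) + 5 = 665 + 893.75 − 160 + 5 = 1403.75 kcal/day.
TEE = BMR × activity factor = 1403.75 × 1.5 = 2105.625 kcal/day.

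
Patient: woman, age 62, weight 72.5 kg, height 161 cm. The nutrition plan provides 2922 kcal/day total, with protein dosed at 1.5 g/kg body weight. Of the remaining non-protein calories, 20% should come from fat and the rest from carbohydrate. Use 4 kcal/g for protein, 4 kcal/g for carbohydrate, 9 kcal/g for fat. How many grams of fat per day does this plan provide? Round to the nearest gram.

Protein = 1.5 × 72.5 = 108.75 g → 108.75 × 4 = 435 kcal.
Non-protein calories = 2922 − 435 = 2487 kcal.
Fat: 20% × 2487 = 497.4 kcal; carbohydrate: 1989.6 kcal.
Fat: 497.4 kcal ÷ 9 kcal/g = 55.2667 g.

55 g/day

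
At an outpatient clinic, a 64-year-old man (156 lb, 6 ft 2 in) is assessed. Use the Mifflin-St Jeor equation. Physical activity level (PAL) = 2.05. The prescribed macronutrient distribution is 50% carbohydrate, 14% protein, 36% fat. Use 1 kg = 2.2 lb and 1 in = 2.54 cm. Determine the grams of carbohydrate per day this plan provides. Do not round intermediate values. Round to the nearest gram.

Convert to metric: weight = 156 ÷ 2.2 = 70.9091 kg; height = (6×12 + 2) × 2.54 = 74 × 2.54 = 187.96 cm.
Mifflin-St Jeor (male): BMR = 10(70.9091) + 6.25(187.96) − 5(64) + 5 = 709.0909 + 1174.75 − 320 + 5 = 1568.8409 kcal/day.
TEE = 1568.8409 × 2.05 = 3216.1239 kcal/day.
Carbohydrate energy = 50% × 3216.1239 = 1608.0619 kcal.
Carbohydrate = 1608.0619 ÷ 4 kcal/g = 402.0155 g.

402 g/day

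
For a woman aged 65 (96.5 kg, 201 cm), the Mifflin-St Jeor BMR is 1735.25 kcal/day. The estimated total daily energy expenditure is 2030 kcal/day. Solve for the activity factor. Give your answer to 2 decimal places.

Activity factor = TEE ÷ BMR = 2030 ÷ 1735.25 = 1.17.

1.17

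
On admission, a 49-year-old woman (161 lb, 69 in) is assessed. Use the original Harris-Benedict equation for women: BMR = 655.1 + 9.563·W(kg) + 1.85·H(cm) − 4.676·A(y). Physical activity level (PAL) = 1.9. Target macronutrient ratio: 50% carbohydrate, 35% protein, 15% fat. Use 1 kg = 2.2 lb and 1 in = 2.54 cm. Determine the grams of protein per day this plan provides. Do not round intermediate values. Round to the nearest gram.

241 g/day

Convert to metric: weight = 161 ÷ 2.2 = 73.1818 kg; height = 69 × 2.54 = 175.26 cm.
Harris-Benedict: BMR = 655.1 + 9.563(73.1818) + 1.85(175.26) − 4.676(49) = 1450.0447 kcal/day.
TEE = 1450.0447 × 1.9 = 2755.085 kcal/day.
Protein energy = 35% × 2755.085 = 964.2797 kcal.
Protein = 964.2797 ÷ 4 kcal/g = 241.0699 g.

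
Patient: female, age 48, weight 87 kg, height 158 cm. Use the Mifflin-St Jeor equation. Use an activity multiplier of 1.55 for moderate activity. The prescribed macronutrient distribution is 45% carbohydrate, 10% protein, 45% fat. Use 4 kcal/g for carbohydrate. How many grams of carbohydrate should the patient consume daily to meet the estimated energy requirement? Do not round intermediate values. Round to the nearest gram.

Mifflin-St Jeor (female): BMR = 10(87) + 6.25(158) − 5(48) − 161 = 870 + 987.5 − 240 − 161 = 1456.5 kcal/day.
TEE = 1456.5 × 1.55 = 2257.575 kcal/day.
Carbohydrate energy = 45% × 2257.575 = 1015.9088 kcal.
Carbohydrate = 1015.9088 ÷ 4 kcal/g = 253.9772 g.

254 g/day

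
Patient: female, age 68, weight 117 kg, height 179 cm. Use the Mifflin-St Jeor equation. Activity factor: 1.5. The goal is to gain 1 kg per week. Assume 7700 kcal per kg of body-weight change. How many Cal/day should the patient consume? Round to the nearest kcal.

3782 Cal/day

Mifflin-St Jeor (female): BMR = 10(117) + 6.25(179) − 5(68) − 161 = 1170 + 1118.75 − 340 − 161 = 1787.75 kcal/day.
TEE = 1787.75 × 1.5 = 2681.625 kcal/day.
Required daily surplus = 1 × 7700 ÷ 7 = 1100 kcal/day.
Target intake = 2681.625 + 1100 = 3781.625 kcal/day.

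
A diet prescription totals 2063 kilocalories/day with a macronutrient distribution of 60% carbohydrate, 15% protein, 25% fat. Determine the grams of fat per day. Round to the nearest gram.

Fat energy = 25% × 2063 = 515.75 kcal.
At 9 kcal/g: 515.75 ÷ 9 = 57.3056 g.

57 g/day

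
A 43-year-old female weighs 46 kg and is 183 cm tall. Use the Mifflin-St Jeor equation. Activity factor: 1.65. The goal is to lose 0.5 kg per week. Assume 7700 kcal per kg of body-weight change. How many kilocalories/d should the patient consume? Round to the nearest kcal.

Mifflin-St Jeor (female): BMR = 10(46) + 6.25(183) − 5(43) − 161 = 460 + 1143.75 − 215 − 161 = 1227.75 kcal/day.
TEE = 1227.75 × 1.65 = 2025.7875 kcal/day.
Required daily deficit = 0.5 × 7700 ÷ 7 = 550 kcal/day.
Target intake = 2025.7875 − 550 = 1475.7875 kcal/day.

1476 kilocalories/d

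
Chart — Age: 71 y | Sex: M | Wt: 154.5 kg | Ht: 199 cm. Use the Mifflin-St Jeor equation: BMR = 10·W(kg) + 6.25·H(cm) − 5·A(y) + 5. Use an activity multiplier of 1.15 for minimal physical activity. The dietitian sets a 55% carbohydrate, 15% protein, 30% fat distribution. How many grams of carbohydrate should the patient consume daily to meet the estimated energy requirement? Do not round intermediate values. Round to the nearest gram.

Mifflin-St Jeor (male): BMR = 10(154.5) + 6.25(199) − 5(71) + 5 = 1545 + 1243.75 − 355 + 5 = 2438.75 kcal/day.
TEE = 2438.75 × 1.15 = 2804.5625 kcal/day.
Carbohydrate energy = 55% × 2804.5625 = 1542.5094 kcal.
Carbohydrate = 1542.5094 ÷ 4 kcal/g = 385.6273 g.

386 g/day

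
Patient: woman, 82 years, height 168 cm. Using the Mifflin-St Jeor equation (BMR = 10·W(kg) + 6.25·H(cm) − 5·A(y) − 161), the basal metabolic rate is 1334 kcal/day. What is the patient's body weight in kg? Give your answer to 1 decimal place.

85.5 kg

1334 = 10·W + 6.25(168) − 5(82) − 161
10·W = 1334 − 479 = 855, so W = 85.5 kg.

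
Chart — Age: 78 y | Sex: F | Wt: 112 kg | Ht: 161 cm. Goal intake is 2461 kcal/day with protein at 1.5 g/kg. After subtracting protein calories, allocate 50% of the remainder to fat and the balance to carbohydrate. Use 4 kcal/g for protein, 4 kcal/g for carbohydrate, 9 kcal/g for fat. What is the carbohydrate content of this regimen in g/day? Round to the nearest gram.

Protein = 1.5 × 112 = 168 g → 168 × 4 = 672 kcal.
Non-protein calories = 2461 − 672 = 1789 kcal.
Fat: 50% × 1789 = 894.5 kcal; carbohydrate: 894.5 kcal.
Carbohydrate: 894.5 kcal ÷ 4 kcal/g = 223.625 g.

224 g/day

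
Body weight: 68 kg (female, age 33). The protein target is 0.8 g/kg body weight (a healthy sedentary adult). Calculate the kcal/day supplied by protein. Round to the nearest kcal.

Protein = 0.8 g/kg × 68 kg = 54.4 g/day.
Protein energy = 54.4 g × 4 kcal/g = 217.6 kcal/day.

218 kcal/day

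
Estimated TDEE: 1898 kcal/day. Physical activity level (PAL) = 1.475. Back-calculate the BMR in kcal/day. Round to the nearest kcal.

BMR = TEE ÷ activity factor = 1898 ÷ 1.475 = 1286.7797 kcal/day.

1287 kcal/day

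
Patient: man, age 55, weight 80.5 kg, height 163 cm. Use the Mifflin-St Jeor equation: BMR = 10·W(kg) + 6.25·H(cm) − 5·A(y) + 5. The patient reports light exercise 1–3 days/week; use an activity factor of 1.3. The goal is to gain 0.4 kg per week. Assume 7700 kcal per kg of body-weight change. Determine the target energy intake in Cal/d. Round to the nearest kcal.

2460 Cal/d

Mifflin-St Jeor (male): BMR = 10(80.5) + 6.25(163) − 5(55) + 5 = 805 + 1018.75 − 275 + 5 = 1553.75 kcal/day.
TEE = 1553.75 × 1.3 = 2019.875 kcal/day.
Required daily surplus = 0.4 × 7700 ÷ 7 = 440 kcal/day.
Target intake = 2019.875 + 440 = 2459.875 kcal/day.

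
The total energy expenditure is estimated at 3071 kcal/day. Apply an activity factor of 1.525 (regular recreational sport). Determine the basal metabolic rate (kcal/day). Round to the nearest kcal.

BMR = TEE ÷ activity factor = 3071 ÷ 1.525 = 2013.7705 kcal/day.

2014 kcal/day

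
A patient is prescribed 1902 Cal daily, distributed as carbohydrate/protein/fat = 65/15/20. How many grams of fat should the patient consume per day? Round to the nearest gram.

Fat energy = 20% × 1902 = 380.4 kcal.
At 9 kcal/g: 380.4 ÷ 9 = 42.2667 g.

42 g/day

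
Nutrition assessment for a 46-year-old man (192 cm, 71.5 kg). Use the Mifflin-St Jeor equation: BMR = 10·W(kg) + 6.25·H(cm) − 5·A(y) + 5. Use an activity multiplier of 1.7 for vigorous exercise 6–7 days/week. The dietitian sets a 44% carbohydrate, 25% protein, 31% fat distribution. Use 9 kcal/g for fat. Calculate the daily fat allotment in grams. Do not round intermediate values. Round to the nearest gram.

Mifflin-St Jeor (male): BMR = 10(71.5) + 6.25(192) − 5(46) + 5 = 715 + 1200 − 230 + 5 = 1690 kcal/day.
TEE = 1690 × 1.7 = 2873 kcal/day.
Fat energy = 31% × 2873 = 890.63 kcal.
Fat = 890.63 ÷ 9 kcal/g = 98.9589 g.

99 g/day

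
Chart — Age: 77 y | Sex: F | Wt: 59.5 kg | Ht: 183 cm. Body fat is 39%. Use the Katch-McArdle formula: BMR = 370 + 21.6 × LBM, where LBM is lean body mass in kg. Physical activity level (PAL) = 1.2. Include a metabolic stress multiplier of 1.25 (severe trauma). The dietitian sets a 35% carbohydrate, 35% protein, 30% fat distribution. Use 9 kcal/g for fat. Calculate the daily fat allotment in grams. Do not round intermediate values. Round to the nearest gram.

LBM = 59.5 × (1 − 0.39) = 36.295 kg. Katch-McArdle: BMR = 370 + 21.6 × 36.295 = 1153.972 kcal/day.
TEE = 1153.972 × 1.2 = 1384.7664 kcal/day.
With stress factor 1.25: 1384.7664 × 1.25 = 1730.958 kcal/day.
Fat energy = 30% × 1730.958 = 519.2874 kcal.
Fat = 519.2874 ÷ 9 kcal/g = 57.6986 g.

58 g/day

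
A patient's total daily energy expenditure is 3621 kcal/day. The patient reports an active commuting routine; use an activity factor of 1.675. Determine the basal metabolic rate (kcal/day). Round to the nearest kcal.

2162 kcal/day

BMR = TEE ÷ activity factor = 3621 ÷ 1.675 = 2161.791 kcal/day.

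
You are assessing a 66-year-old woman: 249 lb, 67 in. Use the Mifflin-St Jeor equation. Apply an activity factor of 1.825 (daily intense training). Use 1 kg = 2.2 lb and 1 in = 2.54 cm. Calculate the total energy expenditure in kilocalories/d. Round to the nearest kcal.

Convert to metric: weight = 249 ÷ 2.2 = 113.1818 kg; height = 67 × 2.54 = 170.18 cm.
Mifflin-St Jeor (female): BMR = 10(113.1818) + 6.25(170.18) − 5(66) − 161 = 1131.8182 + 1063.625 − 330 − 161 = 1704.4432 kcal/day.
TEE = BMR × activity factor = 1704.4432 × 1.825 = 3110.6088 kcal/day.

3111 kilocalories/d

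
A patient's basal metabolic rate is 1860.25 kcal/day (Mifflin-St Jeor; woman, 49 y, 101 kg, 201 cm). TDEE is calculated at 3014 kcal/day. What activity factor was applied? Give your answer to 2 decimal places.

1.62

Activity factor = TEE ÷ BMR = 3014 ÷ 1860.25 = 1.62.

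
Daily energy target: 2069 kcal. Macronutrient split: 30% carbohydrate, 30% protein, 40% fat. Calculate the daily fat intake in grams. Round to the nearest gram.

Fat energy = 40% × 2069 = 827.6 kcal.
At 9 kcal/g: 827.6 ÷ 9 = 91.9556 g.

92 g/day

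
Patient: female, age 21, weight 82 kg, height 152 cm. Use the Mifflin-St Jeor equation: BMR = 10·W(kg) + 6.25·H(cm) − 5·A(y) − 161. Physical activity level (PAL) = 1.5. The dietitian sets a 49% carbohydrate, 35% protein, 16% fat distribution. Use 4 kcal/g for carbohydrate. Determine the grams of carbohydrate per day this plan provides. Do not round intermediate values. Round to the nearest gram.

Mifflin-St Jeor (female): BMR = 10(82) + 6.25(152) − 5(21) − 161 = 820 + 950 − 105 − 161 = 1504 kcal/day.
TEE = 1504 × 1.5 = 2256 kcal/day.
Carbohydrate energy = 49% × 2256 = 1105.44 kcal.
Carbohydrate = 1105.44 ÷ 4 kcal/g = 276.36 g.

276 g/day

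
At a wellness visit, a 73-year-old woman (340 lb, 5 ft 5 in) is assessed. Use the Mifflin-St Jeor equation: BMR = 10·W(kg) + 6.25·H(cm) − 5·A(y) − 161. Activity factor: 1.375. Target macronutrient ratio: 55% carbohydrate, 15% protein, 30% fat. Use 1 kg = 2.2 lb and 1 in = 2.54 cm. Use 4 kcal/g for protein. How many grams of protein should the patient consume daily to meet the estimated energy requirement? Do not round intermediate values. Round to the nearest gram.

Convert to metric: weight = 340 ÷ 2.2 = 154.5455 kg; height = (5×12 + 5) × 2.54 = 65 × 2.54 = 165.1 cm.
Mifflin-St Jeor (female): BMR = 10(154.5455) + 6.25(165.1) − 5(73) − 161 = 1545.4545 + 1031.875 − 365 − 161 = 2051.3295 kcal/day.
TEE = 2051.3295 × 1.375 = 2820.5781 kcal/day.
Protein energy = 15% × 2820.5781 = 423.0867 kcal.
Protein = 423.0867 ÷ 4 kcal/g = 105.7717 g.

106 g/day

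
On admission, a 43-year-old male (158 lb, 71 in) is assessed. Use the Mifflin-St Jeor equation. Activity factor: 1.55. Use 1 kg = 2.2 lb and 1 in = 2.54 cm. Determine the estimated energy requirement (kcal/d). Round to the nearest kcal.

2535 kcal/d

Convert to metric: weight = 158 ÷ 2.2 = 71.8182 kg; height = 71 × 2.54 = 180.34 cm.
Mifflin-St Jeor (male): BMR = 10(71.8182) + 6.25(180.34) − 5(43) + 5 = 718.1818 + 1127.125 − 215 + 5 = 1635.3068 kcal/day.
TEE = BMR × activity factor = 1635.3068 × 1.55 = 2534.7256 kcal/day.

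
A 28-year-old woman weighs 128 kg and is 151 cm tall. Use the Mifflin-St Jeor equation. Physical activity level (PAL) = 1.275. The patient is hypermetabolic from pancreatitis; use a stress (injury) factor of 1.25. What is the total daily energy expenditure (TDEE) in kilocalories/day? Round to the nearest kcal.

3064 kilocalories/day

Mifflin-St Jeor (female): BMR = 10(128) + 6.25(151) − 5(28) − 161 = 1280 + 943.75 − 140 − 161 = 1922.75 kcal/day.
TEE = BMR × activity factor = 1922.75 × 1.275 = 2451.5063 kcal/day.
Apply stress factor: 2451.5063 × 1.25 = 3064.3828 kcal/day.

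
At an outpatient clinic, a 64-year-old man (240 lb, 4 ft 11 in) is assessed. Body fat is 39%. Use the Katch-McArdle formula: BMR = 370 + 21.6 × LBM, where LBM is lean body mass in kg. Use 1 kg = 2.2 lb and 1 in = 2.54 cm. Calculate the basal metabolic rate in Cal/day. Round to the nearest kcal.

1807 Cal/day

Convert to metric: weight = 240 ÷ 2.2 = 109.0909 kg; height = (4×12 + 11) × 2.54 = 59 × 2.54 = 149.86 cm.
LBM = 109.0909 × (1 − 0.39) = 66.5455 kg. Katch-McArdle: BMR = 370 + 21.6 × 66.5455 = 1807.3818 kcal/day.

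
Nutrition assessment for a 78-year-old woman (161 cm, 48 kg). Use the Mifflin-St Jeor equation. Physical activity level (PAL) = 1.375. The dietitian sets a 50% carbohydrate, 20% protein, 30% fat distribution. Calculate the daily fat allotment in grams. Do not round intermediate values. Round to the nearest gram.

43 g/day

Mifflin-St Jeor (female): BMR = 10(48) + 6.25(161) − 5(78) − 161 = 480 + 1006.25 − 390 − 161 = 935.25 kcal/day.
TEE = 935.25 × 1.375 = 1285.9688 kcal/day.
Fat energy = 30% × 1285.9688 = 385.7906 kcal.
Fat = 385.7906 ÷ 9 kcal/g = 42.8656 g.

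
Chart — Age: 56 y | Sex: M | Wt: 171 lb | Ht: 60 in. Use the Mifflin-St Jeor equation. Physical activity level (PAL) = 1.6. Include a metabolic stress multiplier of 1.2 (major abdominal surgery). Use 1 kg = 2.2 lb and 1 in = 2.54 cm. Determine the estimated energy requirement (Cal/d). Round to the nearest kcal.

Convert to metric: weight = 171 ÷ 2.2 = 77.7273 kg; height = 60 × 2.54 = 152.4 cm.
Mifflin-St Jeor (male): BMR = 10(77.7273) + 6.25(152.4) − 5(56) + 5 = 777.2727 + 952.5 − 280 + 5 = 1454.7727 kcal/day.
TEE = BMR × activity factor = 1454.7727 × 1.6 = 2327.6364 kcal/day.
Apply stress factor: 2327.6364 × 1.2 = 2793.1636 kcal/day.

2793 Cal/d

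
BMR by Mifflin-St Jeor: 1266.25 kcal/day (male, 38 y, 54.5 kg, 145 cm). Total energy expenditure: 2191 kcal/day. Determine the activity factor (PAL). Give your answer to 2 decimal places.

1.73

Activity factor = TEE ÷ BMR = 2191 ÷ 1266.25 = 1.73.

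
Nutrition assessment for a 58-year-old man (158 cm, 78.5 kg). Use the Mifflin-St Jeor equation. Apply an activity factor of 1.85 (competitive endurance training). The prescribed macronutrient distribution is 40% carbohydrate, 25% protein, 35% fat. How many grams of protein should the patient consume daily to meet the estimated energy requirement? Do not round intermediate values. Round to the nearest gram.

Mifflin-St Jeor (male): BMR = 10(78.5) + 6.25(158) − 5(58) + 5 = 785 + 987.5 − 290 + 5 = 1487.5 kcal/day.
TEE = 1487.5 × 1.85 = 2751.875 kcal/day.
Protein energy = 25% × 2751.875 = 687.9688 kcal.
Protein = 687.9688 ÷ 4 kcal/g = 171.9922 g.

172 g/day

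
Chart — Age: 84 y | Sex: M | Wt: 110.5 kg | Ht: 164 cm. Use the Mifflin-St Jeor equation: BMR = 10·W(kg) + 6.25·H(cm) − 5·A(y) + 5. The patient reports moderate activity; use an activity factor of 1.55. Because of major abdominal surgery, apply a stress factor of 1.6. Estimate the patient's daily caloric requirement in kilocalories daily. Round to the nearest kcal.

Mifflin-St Jeor (male): BMR = 10(110.5) + 6.25(164) − 5(84) + 5 = 1105 + 1025 − 420 + 5 = 1715 kcal/day.
TEE = BMR × activity factor = 1715 × 1.55 = 2658.25 kcal/day.
Apply stress factor: 2658.25 × 1.6 = 4253.2 kcal/day.

4253 kilocalories daily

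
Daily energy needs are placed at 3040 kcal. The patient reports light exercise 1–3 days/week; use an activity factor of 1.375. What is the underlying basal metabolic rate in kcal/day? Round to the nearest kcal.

BMR = TEE ÷ activity factor = 3040 ÷ 1.375 = 2210.9091 kcal/day.

2211 kcal/day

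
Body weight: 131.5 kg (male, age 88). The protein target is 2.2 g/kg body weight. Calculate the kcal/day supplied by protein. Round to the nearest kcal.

1157 kcal/day

Protein = 2.2 g/kg × 131.5 kg = 289.3 g/day.
Protein energy = 289.3 g × 4 kcal/g = 1157.2 kcal/day.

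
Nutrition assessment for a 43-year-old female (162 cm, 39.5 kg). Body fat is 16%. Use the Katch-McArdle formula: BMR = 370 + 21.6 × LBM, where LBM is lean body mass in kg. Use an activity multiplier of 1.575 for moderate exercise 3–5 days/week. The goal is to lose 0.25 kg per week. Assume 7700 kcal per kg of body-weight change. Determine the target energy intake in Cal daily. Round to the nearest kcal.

1437 Cal daily

LBM = 39.5 × (1 − 0.16) = 33.18 kg. Katch-McArdle: BMR = 370 + 21.6 × 33.18 = 1086.688 kcal/day.
TEE = 1086.688 × 1.575 = 1711.5336 kcal/day.
Required daily deficit = 0.25 × 7700 ÷ 7 = 275 kcal/day.
Target intake = 1711.5336 − 275 = 1436.5336 kcal/day.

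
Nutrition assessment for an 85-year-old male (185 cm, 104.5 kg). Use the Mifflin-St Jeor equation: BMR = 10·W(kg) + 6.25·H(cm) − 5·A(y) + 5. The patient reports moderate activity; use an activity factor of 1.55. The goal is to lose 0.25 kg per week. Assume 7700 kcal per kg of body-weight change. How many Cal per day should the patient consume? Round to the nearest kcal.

Mifflin-St Jeor (male): BMR = 10(104.5) + 6.25(185) − 5(85) + 5 = 1045 + 1156.25 − 425 + 5 = 1781.25 kcal/day.
TEE = 1781.25 × 1.55 = 2760.9375 kcal/day.
Required daily deficit = 0.25 × 7700 ÷ 7 = 275 kcal/day.
Target intake = 2760.9375 − 275 = 2485.9375 kcal/day.

2486 Cal per day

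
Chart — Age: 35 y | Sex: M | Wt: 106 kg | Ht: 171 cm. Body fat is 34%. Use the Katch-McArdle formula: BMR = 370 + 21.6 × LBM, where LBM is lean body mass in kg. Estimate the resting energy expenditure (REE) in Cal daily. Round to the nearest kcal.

LBM = 106 × (1 − 0.34) = 69.96 kg. Katch-McArdle: BMR = 370 + 21.6 × 69.96 = 1881.136 kcal/day.

1881 Cal daily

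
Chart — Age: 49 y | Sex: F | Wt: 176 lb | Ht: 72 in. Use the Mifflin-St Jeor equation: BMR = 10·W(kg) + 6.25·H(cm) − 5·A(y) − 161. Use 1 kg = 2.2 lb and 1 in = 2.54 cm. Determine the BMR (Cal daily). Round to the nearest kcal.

1537 Cal daily

Convert to metric: weight = 176 ÷ 2.2 = 80 kg; height = 72 × 2.54 = 182.88 cm.
Mifflin-St Jeor (female): BMR = 10(80) + 6.25(182.88) − 5(49) − 161 = 800 + 1143 − 245 − 161 = 1537 kcal/day.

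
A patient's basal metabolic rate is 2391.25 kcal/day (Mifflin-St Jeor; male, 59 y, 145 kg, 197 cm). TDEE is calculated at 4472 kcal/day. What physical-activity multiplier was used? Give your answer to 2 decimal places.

1.87

Activity factor = TEE ÷ BMR = 4472 ÷ 2391.25 = 1.87.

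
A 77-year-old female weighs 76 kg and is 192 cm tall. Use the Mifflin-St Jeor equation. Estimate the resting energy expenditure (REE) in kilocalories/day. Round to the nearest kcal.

Mifflin-St Jeor (female): BMR = 10(76) + 6.25(192) − 5(77) − 161 = 760 + 1200 − 385 − 161 = 1414 kcal/day.

1414 kilocalories/day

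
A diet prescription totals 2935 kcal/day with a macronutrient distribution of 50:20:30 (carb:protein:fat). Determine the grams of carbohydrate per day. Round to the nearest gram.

367 g/day

Carbohydrate energy = 50% × 2935 = 1467.5 kcal.
At 4 kcal/g: 1467.5 ÷ 4 = 366.875 g.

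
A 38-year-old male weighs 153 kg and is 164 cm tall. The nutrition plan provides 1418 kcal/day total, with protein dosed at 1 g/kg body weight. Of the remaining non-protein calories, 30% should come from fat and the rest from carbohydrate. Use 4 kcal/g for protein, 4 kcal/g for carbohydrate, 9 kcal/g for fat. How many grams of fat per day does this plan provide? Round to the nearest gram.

Protein = 1 × 153 = 153 g → 153 × 4 = 612 kcal.
Non-protein calories = 1418 − 612 = 806 kcal.
Fat: 30% × 806 = 241.8 kcal; carbohydrate: 564.2 kcal.
Fat: 241.8 kcal ÷ 9 kcal/g = 26.8667 g.

27 g/day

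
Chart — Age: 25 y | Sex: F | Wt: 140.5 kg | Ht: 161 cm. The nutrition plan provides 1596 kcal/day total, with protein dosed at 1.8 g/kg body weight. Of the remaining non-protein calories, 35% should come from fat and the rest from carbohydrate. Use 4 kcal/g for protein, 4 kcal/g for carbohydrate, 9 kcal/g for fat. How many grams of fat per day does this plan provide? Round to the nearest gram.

Protein = 1.8 × 140.5 = 252.9 g → 252.9 × 4 = 1011.6 kcal.
Non-protein calories = 1596 − 1011.6 = 584.4 kcal.
Fat: 35% × 584.4 = 204.54 kcal; carbohydrate: 379.86 kcal.
Fat: 204.54 kcal ÷ 9 kcal/g = 22.7267 g.

23 g/day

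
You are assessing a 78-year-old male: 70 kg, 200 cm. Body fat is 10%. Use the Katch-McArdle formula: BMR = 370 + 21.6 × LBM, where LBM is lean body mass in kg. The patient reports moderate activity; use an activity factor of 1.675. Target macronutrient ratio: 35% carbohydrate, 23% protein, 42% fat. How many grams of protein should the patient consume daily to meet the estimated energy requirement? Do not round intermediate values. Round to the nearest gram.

167 g/day

LBM = 70 × (1 − 0.1) = 63 kg. Katch-McArdle: BMR = 370 + 21.6 × 63 = 1730.8 kcal/day.
TEE = 1730.8 × 1.675 = 2899.09 kcal/day.
Protein energy = 23% × 2899.09 = 666.7907 kcal.
Protein = 666.7907 ÷ 4 kcal/g = 166.6977 g.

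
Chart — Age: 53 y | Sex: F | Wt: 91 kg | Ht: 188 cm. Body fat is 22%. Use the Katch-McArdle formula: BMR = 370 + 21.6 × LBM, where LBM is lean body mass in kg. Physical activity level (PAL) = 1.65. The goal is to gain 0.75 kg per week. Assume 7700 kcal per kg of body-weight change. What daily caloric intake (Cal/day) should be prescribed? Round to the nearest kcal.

LBM = 91 × (1 − 0.22) = 70.98 kg. Katch-McArdle: BMR = 370 + 21.6 × 70.98 = 1903.168 kcal/day.
TEE = 1903.168 × 1.65 = 3140.2272 kcal/day.
Required daily surplus = 0.75 × 7700 ÷ 7 = 825 kcal/day.
Target intake = 3140.2272 + 825 = 3965.2272 kcal/day.

3965 Cal/day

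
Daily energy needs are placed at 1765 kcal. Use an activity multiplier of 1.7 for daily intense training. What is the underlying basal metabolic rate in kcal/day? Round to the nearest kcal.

BMR = TEE ÷ activity factor = 1765 ÷ 1.7 = 1038.2353 kcal/day.

1038 kcal/day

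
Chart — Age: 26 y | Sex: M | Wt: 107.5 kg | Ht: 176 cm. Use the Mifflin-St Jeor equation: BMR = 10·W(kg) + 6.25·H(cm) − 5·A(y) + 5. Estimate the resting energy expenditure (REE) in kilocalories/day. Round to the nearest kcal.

2050 kilocalories/day

Mifflin-St Jeor (male): BMR = 10(107.5) + 6.25(176) − 5(26) + 5 = 1075 + 1100 − 130 + 5 = 2050 kcal/day.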